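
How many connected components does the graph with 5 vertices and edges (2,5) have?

Step 1: Build adjacency list from edges:
  1: (none)
  2: 5
  3: (none)
  4: (none)
  5: 2

Step 2: Run BFS/DFS from vertex 1:
  Visited: {1}
  Reached 1 of 5 vertices

Step 3: Only 1 of 5 vertices reached. Graph is disconnected.
Connected components: {1}, {2, 5}, {3}, {4}
Number of connected components: 4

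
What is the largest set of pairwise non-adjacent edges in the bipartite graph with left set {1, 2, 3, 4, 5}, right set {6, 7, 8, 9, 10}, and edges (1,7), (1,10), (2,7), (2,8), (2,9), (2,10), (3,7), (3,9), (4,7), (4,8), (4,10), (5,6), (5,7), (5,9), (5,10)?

Step 1: List the neighbors of each left vertex:
  1: 7, 10
  2: 7, 8, 9, 10
  3: 7, 9
  4: 7, 8, 10
  5: 6, 7, 9, 10

Step 2: Greedily match left vertices, then look for augmenting paths:
  Match 1 -- 7
  Match 2 -- 8
  Match 3 -- 9
  Match 4 -- 10
  Match 5 -- 6
  No augmenting path remains.

Step 3: Verify this is maximum:
  Matching size 5 = min(|L|, |R|) = min(5, 5), which is an upper bound, so this matching is maximum.

Maximum matching: {(1,7), (2,8), (3,9), (4,10), (5,6)}
Size: 5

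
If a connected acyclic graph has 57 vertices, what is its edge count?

A tree on n vertices always has exactly n - 1 edges.
For n = 57: edges = 57 - 1 = 56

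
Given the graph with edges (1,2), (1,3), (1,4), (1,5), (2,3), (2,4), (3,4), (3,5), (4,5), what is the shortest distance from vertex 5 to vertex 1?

Step 1: Build adjacency list:
  1: 2, 3, 4, 5
  2: 1, 3, 4
  3: 1, 2, 4, 5
  4: 1, 2, 3, 5
  5: 1, 3, 4

Step 2: BFS from vertex 5 to find shortest path to 1:
  vertex 1 reached at distance 1

Step 3: Shortest path: 5 -> 1
Path length: 1 edge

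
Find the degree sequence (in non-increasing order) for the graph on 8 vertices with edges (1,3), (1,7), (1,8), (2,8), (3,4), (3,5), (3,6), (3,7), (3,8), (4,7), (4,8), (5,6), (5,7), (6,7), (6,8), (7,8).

Step 1: Count edges incident to each vertex:
  deg(1) = 3 (neighbors: 3, 7, 8)
  deg(2) = 1 (neighbors: 8)
  deg(3) = 6 (neighbors: 1, 4, 5, 6, 7, 8)
  deg(4) = 3 (neighbors: 3, 7, 8)
  deg(5) = 3 (neighbors: 3, 6, 7)
  deg(6) = 4 (neighbors: 3, 5, 7, 8)
  deg(7) = 6 (neighbors: 1, 3, 4, 5, 6, 8)
  deg(8) = 6 (neighbors: 1, 2, 3, 4, 6, 7)

Step 2: Sort degrees in non-increasing order:
  Degrees: [3, 1, 6, 3, 3, 4, 6, 6] -> sorted: [6, 6, 6, 4, 3, 3, 3, 1]

Degree sequence: [6, 6, 6, 4, 3, 3, 3, 1]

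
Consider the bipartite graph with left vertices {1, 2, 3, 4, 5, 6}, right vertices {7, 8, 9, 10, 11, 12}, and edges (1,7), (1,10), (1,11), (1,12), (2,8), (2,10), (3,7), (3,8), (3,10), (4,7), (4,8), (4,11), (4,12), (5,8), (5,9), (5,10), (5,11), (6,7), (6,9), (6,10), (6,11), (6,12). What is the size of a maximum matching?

Step 1: List the neighbors of each left vertex:
  1: 7, 10, 11, 12
  2: 8, 10
  3: 7, 8, 10
  4: 7, 8, 11, 12
  5: 8, 9, 10, 11
  6: 7, 9, 10, 11, 12

Step 2: Greedily match left vertices, then look for augmenting paths:
  Match 1 -- 7
  Match 2 -- 8
  Match 3 -- 10
  Match 4 -- 11
  Match 5 -- 9
  Match 6 -- 12
  No augmenting path remains.

Step 3: Verify this is maximum:
  Matching size 6 = min(|L|, |R|) = min(6, 6), which is an upper bound, so this matching is maximum.

Maximum matching: {(1,7), (2,8), (3,10), (4,11), (5,9), (6,12)}
Size: 6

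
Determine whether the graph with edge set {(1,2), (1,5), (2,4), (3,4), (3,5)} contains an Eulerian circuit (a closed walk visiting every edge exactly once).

Step 1: Find the degree of each vertex:
  deg(1) = 2
  deg(2) = 2
  deg(3) = 2
  deg(4) = 2
  deg(5) = 2

Step 2: Count vertices with odd degree:
  All vertices have even degree (0 odd-degree vertices)

Step 3: Apply Euler's theorem:
  - Eulerian circuit exists iff graph is connected and all vertices have even degree
  - Eulerian path exists iff graph is connected and has 0 or 2 odd-degree vertices

Graph is connected with 0 odd-degree vertices.
Both Eulerian circuit and Eulerian path exist.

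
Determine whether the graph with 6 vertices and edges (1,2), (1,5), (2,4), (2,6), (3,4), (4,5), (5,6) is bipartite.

Step 1: Attempt 2-coloring using BFS:
  Start at vertex 1, assign color 0
  Color vertex 2 with color 1 (neighbor of 1)
  Color vertex 5 with color 1 (neighbor of 1)
  Color vertex 4 with color 0 (neighbor of 2)
  Color vertex 6 with color 0 (neighbor of 2)
  Color vertex 3 with color 1 (neighbor of 4)

Step 2: 2-coloring succeeded. No conflicts found.
  Set A (color 0): {1, 4, 6}
  Set B (color 1): {2, 3, 5}

The graph is bipartite with partition {1, 4, 6}, {2, 3, 5}.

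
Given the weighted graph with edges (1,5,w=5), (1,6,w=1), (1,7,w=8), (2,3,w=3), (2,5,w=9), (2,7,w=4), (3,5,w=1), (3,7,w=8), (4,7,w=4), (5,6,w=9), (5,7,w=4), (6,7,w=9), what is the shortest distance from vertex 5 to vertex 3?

Step 1: Build adjacency list with weights:
  1: 5(w=5), 6(w=1), 7(w=8)
  2: 3(w=3), 5(w=9), 7(w=4)
  3: 2(w=3), 5(w=1), 7(w=8)
  4: 7(w=4)
  5: 1(w=5), 2(w=9), 3(w=1), 6(w=9), 7(w=4)
  6: 1(w=1), 5(w=9), 7(w=9)
  7: 1(w=8), 2(w=4), 3(w=8), 4(w=4), 5(w=4), 6(w=9)

Step 2: Apply Dijkstra's algorithm from vertex 5:
  Visit vertex 5 (distance=0)
    Update dist[1] = 5
    Update dist[2] = 9
    Update dist[3] = 1
    Update dist[6] = 9
    Update dist[7] = 4
  Visit vertex 3 (distance=1)
    Update dist[2] = 4

Step 3: Shortest path: 5 -> 3
Total weight: 1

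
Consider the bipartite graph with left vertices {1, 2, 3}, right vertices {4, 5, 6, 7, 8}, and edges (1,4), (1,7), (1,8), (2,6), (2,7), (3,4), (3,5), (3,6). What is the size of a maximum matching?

Step 1: List the neighbors of each left vertex:
  1: 4, 7, 8
  2: 6, 7
  3: 4, 5, 6

Step 2: Greedily match left vertices, then look for augmenting paths:
  Match 1 -- 4
  Match 2 -- 6
  Match 3 -- 5
  No augmenting path remains.

Step 3: Verify this is maximum:
  Matching size 3 = min(|L|, |R|) = min(3, 5), which is an upper bound, so this matching is maximum.

Maximum matching: {(1,4), (2,6), (3,5)}
Size: 3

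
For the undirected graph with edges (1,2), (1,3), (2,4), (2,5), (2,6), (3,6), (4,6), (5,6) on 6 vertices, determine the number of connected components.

Step 1: Build adjacency list from edges:
  1: 2, 3
  2: 1, 4, 5, 6
  3: 1, 6
  4: 2, 6
  5: 2, 6
  6: 2, 3, 4, 5

Step 2: Run BFS/DFS from vertex 1:
  Visited: {1, 2, 3, 4, 5, 6}
  Reached 6 of 6 vertices

Step 3: All 6 vertices reached from vertex 1, so the graph is connected.
Number of connected components: 1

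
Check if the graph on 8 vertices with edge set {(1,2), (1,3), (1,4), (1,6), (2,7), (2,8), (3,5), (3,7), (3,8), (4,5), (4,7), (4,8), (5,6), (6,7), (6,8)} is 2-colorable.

Step 1: Attempt 2-coloring using BFS:
  Start at vertex 1, assign color 0
  Color vertex 2 with color 1 (neighbor of 1)
  Color vertex 3 with color 1 (neighbor of 1)
  Color vertex 4 with color 1 (neighbor of 1)
  Color vertex 6 with color 1 (neighbor of 1)
  Color vertex 7 with color 0 (neighbor of 2)
  Color vertex 8 with color 0 (neighbor of 2)
  Color vertex 5 with color 0 (neighbor of 3)

Step 2: 2-coloring succeeded. No conflicts found.
  Set A (color 0): {1, 5, 7, 8}
  Set B (color 1): {2, 3, 4, 6}

The graph is bipartite with partition {1, 5, 7, 8}, {2, 3, 4, 6}.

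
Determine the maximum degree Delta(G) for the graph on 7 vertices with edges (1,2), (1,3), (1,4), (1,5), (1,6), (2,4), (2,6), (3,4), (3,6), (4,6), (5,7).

Step 1: Count edges incident to each vertex:
  deg(1) = 5 (neighbors: 2, 3, 4, 5, 6)
  deg(2) = 3 (neighbors: 1, 4, 6)
  deg(3) = 3 (neighbors: 1, 4, 6)
  deg(4) = 4 (neighbors: 1, 2, 3, 6)
  deg(5) = 2 (neighbors: 1, 7)
  deg(6) = 4 (neighbors: 1, 2, 3, 4)
  deg(7) = 1 (neighbors: 5)

Step 2: Find maximum:
  max(5, 3, 3, 4, 2, 4, 1) = 5 (vertex 1)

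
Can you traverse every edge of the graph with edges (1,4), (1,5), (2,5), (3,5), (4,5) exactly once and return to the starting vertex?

Step 1: Find the degree of each vertex:
  deg(1) = 2
  deg(2) = 1
  deg(3) = 1
  deg(4) = 2
  deg(5) = 4

Step 2: Count vertices with odd degree:
  Odd-degree vertices: 2, 3 (2 total)

Step 3: Apply Euler's theorem:
  - Eulerian circuit exists iff graph is connected and all vertices have even degree
  - Eulerian path exists iff graph is connected and has 0 or 2 odd-degree vertices

Graph is connected with exactly 2 odd-degree vertices (2, 3).
Eulerian path exists (starting and ending at the odd-degree vertices), but no Eulerian circuit.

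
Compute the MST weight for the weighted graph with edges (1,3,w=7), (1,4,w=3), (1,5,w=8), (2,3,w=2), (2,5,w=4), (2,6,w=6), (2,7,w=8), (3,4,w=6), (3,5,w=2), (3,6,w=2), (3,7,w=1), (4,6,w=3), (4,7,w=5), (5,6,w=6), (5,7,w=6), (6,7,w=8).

Apply Kruskal's algorithm (sort edges by weight, add if no cycle):

Sorted edges by weight:
  (3,7) w=1
  (2,3) w=2
  (3,6) w=2
  (3,5) w=2
  (1,4) w=3
  (4,6) w=3
  (2,5) w=4
  (4,7) w=5
  (2,6) w=6
  (3,4) w=6
  (5,6) w=6
  (5,7) w=6
  (1,3) w=7
  (1,5) w=8
  (2,7) w=8
  (6,7) w=8

Add edge (3,7) w=1 -- no cycle. Running total: 1
Add edge (2,3) w=2 -- no cycle. Running total: 3
Add edge (3,6) w=2 -- no cycle. Running total: 5
Add edge (3,5) w=2 -- no cycle. Running total: 7
Add edge (1,4) w=3 -- no cycle. Running total: 10
Add edge (4,6) w=3 -- no cycle. Running total: 13

MST edges: (3,7,w=1), (2,3,w=2), (3,6,w=2), (3,5,w=2), (1,4,w=3), (4,6,w=3)
Total MST weight: 1 + 2 + 2 + 2 + 3 + 3 = 13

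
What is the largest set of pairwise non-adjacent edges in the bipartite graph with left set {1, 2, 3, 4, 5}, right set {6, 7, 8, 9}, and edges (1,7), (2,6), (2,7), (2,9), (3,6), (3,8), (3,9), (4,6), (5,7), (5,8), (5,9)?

Step 1: List the neighbors of each left vertex:
  1: 7
  2: 6, 7, 9
  3: 6, 8, 9
  4: 6
  5: 7, 8, 9

Step 2: Greedily match left vertices, then look for augmenting paths:
  Match 1 -- 7
  Match 2 -- 6
  Match 3 -- 8
  Match 5 -- 9
  No augmenting path remains.

Step 3: Verify this is maximum:
  Matching size 4 = min(|L|, |R|) = min(5, 4), which is an upper bound, so this matching is maximum.

Maximum matching: {(1,7), (2,6), (3,8), (5,9)}
Size: 4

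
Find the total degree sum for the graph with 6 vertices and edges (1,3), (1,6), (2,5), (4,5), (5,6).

Step 1: Count edges incident to each vertex:
  deg(1) = 2 (neighbors: 3, 6)
  deg(2) = 1 (neighbors: 5)
  deg(3) = 1 (neighbors: 1)
  deg(4) = 1 (neighbors: 5)
  deg(5) = 3 (neighbors: 2, 4, 6)
  deg(6) = 2 (neighbors: 1, 5)

Step 2: Sum all degrees:
  2 + 1 + 1 + 1 + 3 + 2 = 10

Verification: sum of degrees = 2 * |E| = 2 * 5 = 10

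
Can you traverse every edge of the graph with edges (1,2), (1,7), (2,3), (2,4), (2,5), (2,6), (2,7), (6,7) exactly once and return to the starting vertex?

Step 1: Find the degree of each vertex:
  deg(1) = 2
  deg(2) = 6
  deg(3) = 1
  deg(4) = 1
  deg(5) = 1
  deg(6) = 2
  deg(7) = 3

Step 2: Count vertices with odd degree:
  Odd-degree vertices: 3, 4, 5, 7 (4 total)

Step 3: Apply Euler's theorem:
  - Eulerian circuit exists iff graph is connected and all vertices have even degree
  - Eulerian path exists iff graph is connected and has 0 or 2 odd-degree vertices

Graph has 4 odd-degree vertices (need 0 or 2).
Neither Eulerian path nor Eulerian circuit exists.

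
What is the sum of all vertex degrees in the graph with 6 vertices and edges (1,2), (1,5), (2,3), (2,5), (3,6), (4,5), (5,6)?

Step 1: Count edges incident to each vertex:
  deg(1) = 2 (neighbors: 2, 5)
  deg(2) = 3 (neighbors: 1, 3, 5)
  deg(3) = 2 (neighbors: 2, 6)
  deg(4) = 1 (neighbors: 5)
  deg(5) = 4 (neighbors: 1, 2, 4, 6)
  deg(6) = 2 (neighbors: 3, 5)

Step 2: Sum all degrees:
  2 + 3 + 2 + 1 + 4 + 2 = 14

Verification: sum of degrees = 2 * |E| = 2 * 7 = 14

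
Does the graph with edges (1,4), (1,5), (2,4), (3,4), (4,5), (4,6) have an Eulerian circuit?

Step 1: Find the degree of each vertex:
  deg(1) = 2
  deg(2) = 1
  deg(3) = 1
  deg(4) = 5
  deg(5) = 2
  deg(6) = 1

Step 2: Count vertices with odd degree:
  Odd-degree vertices: 2, 3, 4, 6 (4 total)

Step 3: Apply Euler's theorem:
  - Eulerian circuit exists iff graph is connected and all vertices have even degree
  - Eulerian path exists iff graph is connected and has 0 or 2 odd-degree vertices

Graph has 4 odd-degree vertices (need 0 or 2).
Neither Eulerian path nor Eulerian circuit exists.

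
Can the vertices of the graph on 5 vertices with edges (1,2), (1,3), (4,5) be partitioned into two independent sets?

Step 1: Attempt 2-coloring using BFS:
  Start at vertex 1, assign color 0
  Color vertex 2 with color 1 (neighbor of 1)
  Color vertex 3 with color 1 (neighbor of 1)
  Start new component at vertex 4, assign color 0
  Color vertex 5 with color 1 (neighbor of 4)

Step 2: 2-coloring succeeded. No conflicts found.
  Set A (color 0): {1, 4}
  Set B (color 1): {2, 3, 5}

The graph is bipartite with partition {1, 4}, {2, 3, 5}.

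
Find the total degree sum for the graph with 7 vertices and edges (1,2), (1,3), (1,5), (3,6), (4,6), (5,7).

Step 1: Count edges incident to each vertex:
  deg(1) = 3 (neighbors: 2, 3, 5)
  deg(2) = 1 (neighbors: 1)
  deg(3) = 2 (neighbors: 1, 6)
  deg(4) = 1 (neighbors: 6)
  deg(5) = 2 (neighbors: 1, 7)
  deg(6) = 2 (neighbors: 3, 4)
  deg(7) = 1 (neighbors: 5)

Step 2: Sum all degrees:
  3 + 1 + 2 + 1 + 2 + 2 + 1 = 12

Verification: sum of degrees = 2 * |E| = 2 * 6 = 12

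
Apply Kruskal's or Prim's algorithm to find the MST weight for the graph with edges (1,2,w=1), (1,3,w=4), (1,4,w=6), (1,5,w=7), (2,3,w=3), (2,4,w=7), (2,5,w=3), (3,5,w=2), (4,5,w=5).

Apply Kruskal's algorithm (sort edges by weight, add if no cycle):

Sorted edges by weight:
  (1,2) w=1
  (3,5) w=2
  (2,3) w=3
  (2,5) w=3
  (1,3) w=4
  (4,5) w=5
  (1,4) w=6
  (1,5) w=7
  (2,4) w=7

Add edge (1,2) w=1 -- no cycle. Running total: 1
Add edge (3,5) w=2 -- no cycle. Running total: 3
Add edge (2,3) w=3 -- no cycle. Running total: 6
Skip edge (2,5) w=3 -- would create cycle
Skip edge (1,3) w=4 -- would create cycle
Add edge (4,5) w=5 -- no cycle. Running total: 11

MST edges: (1,2,w=1), (3,5,w=2), (2,3,w=3), (4,5,w=5)
Total MST weight: 1 + 2 + 3 + 5 = 11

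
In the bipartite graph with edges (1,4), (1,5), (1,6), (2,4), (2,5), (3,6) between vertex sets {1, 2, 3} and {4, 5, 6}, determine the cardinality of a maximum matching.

Step 1: List the neighbors of each left vertex:
  1: 4, 5, 6
  2: 4, 5
  3: 6

Step 2: Greedily match left vertices, then look for augmenting paths:
  Match 1 -- 4
  Match 2 -- 5
  Match 3 -- 6
  No augmenting path remains.

Step 3: Verify this is maximum:
  Matching size 3 = min(|L|, |R|) = min(3, 3), which is an upper bound, so this matching is maximum.

Maximum matching: {(1,4), (2,5), (3,6)}
Size: 3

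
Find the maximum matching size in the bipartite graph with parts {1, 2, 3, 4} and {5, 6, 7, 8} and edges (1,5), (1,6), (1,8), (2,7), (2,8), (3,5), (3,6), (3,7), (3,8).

Step 1: List the neighbors of each left vertex:
  1: 5, 6, 8
  2: 7, 8
  3: 5, 6, 7, 8
  4: (none)

Step 2: Greedily match left vertices, then look for augmenting paths:
  Match 1 -- 5
  Match 2 -- 7
  Match 3 -- 6
  No augmenting path remains.

Step 3: Verify this is maximum:
  Matching has size 3. The vertex set {1, 2, 3} covers every edge and has size 3; any matching has at most one edge per cover vertex, so 3 is maximum (König's theorem).

Maximum matching: {(1,5), (2,7), (3,6)}
Size: 3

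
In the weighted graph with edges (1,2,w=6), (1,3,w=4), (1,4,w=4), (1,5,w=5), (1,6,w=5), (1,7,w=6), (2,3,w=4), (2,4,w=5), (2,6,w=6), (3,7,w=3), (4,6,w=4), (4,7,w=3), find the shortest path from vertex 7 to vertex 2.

Step 1: Build adjacency list with weights:
  1: 2(w=6), 3(w=4), 4(w=4), 5(w=5), 6(w=5), 7(w=6)
  2: 1(w=6), 3(w=4), 4(w=5), 6(w=6)
  3: 1(w=4), 2(w=4), 7(w=3)
  4: 1(w=4), 2(w=5), 6(w=4), 7(w=3)
  5: 1(w=5)
  6: 1(w=5), 2(w=6), 4(w=4)
  7: 1(w=6), 3(w=3), 4(w=3)

Step 2: Apply Dijkstra's algorithm from vertex 7:
  Visit vertex 7 (distance=0)
    Update dist[1] = 6
    Update dist[3] = 3
    Update dist[4] = 3
  Visit vertex 3 (distance=3)
    Update dist[2] = 7
  Visit vertex 4 (distance=3)
    Update dist[6] = 7
  Visit vertex 1 (distance=6)
    Update dist[5] = 11
  Visit vertex 2 (distance=7)

Step 3: Shortest path: 7 -> 3 -> 2
Total weight: 3 + 4 = 7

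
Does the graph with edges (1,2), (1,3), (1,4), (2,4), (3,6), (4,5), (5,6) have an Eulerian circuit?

Step 1: Find the degree of each vertex:
  deg(1) = 3
  deg(2) = 2
  deg(3) = 2
  deg(4) = 3
  deg(5) = 2
  deg(6) = 2

Step 2: Count vertices with odd degree:
  Odd-degree vertices: 1, 4 (2 total)

Step 3: Apply Euler's theorem:
  - Eulerian circuit exists iff graph is connected and all vertices have even degree
  - Eulerian path exists iff graph is connected and has 0 or 2 odd-degree vertices

Graph is connected with exactly 2 odd-degree vertices (1, 4).
Eulerian path exists (starting and ending at the odd-degree vertices), but no Eulerian circuit.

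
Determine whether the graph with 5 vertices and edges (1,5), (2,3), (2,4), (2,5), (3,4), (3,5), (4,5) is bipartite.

Step 1: Attempt 2-coloring using BFS:
  Start at vertex 1, assign color 0
  Color vertex 5 with color 1 (neighbor of 1)
  Color vertex 2 with color 0 (neighbor of 5)
  Color vertex 3 with color 0 (neighbor of 5)
  Color vertex 4 with color 0 (neighbor of 5)

Step 2: Conflict found! Vertices 2 and 3 are adjacent but have the same color.
This means the graph contains an odd cycle.

The graph is NOT bipartite.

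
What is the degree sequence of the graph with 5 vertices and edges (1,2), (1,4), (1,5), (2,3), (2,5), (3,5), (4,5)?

Step 1: Count edges incident to each vertex:
  deg(1) = 3 (neighbors: 2, 4, 5)
  deg(2) = 3 (neighbors: 1, 3, 5)
  deg(3) = 2 (neighbors: 2, 5)
  deg(4) = 2 (neighbors: 1, 5)
  deg(5) = 4 (neighbors: 1, 2, 3, 4)

Step 2: Sort degrees in non-increasing order:
  Degrees: [3, 3, 2, 2, 4] -> sorted: [4, 3, 3, 2, 2]

Degree sequence: [4, 3, 3, 2, 2]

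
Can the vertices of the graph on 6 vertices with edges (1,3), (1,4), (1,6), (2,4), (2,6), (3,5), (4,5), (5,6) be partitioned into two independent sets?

Step 1: Attempt 2-coloring using BFS:
  Start at vertex 1, assign color 0
  Color vertex 3 with color 1 (neighbor of 1)
  Color vertex 4 with color 1 (neighbor of 1)
  Color vertex 6 with color 1 (neighbor of 1)
  Color vertex 5 with color 0 (neighbor of 3)
  Color vertex 2 with color 0 (neighbor of 4)

Step 2: 2-coloring succeeded. No conflicts found.
  Set A (color 0): {1, 2, 5}
  Set B (color 1): {3, 4, 6}

The graph is bipartite with partition {1, 2, 5}, {3, 4, 6}.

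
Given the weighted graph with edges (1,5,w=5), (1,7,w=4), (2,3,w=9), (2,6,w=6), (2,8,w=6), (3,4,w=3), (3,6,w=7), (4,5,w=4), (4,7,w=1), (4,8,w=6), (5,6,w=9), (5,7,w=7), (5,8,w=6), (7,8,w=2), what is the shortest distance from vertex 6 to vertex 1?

Step 1: Build adjacency list with weights:
  1: 5(w=5), 7(w=4)
  2: 3(w=9), 6(w=6), 8(w=6)
  3: 2(w=9), 4(w=3), 6(w=7)
  4: 3(w=3), 5(w=4), 7(w=1), 8(w=6)
  5: 1(w=5), 4(w=4), 6(w=9), 7(w=7), 8(w=6)
  6: 2(w=6), 3(w=7), 5(w=9)
  7: 1(w=4), 4(w=1), 5(w=7), 8(w=2)
  8: 2(w=6), 4(w=6), 5(w=6), 7(w=2)

Step 2: Apply Dijkstra's algorithm from vertex 6:
  Visit vertex 6 (distance=0)
    Update dist[2] = 6
    Update dist[3] = 7
    Update dist[5] = 9
  Visit vertex 2 (distance=6)
    Update dist[8] = 12
  Visit vertex 3 (distance=7)
    Update dist[4] = 10
  Visit vertex 5 (distance=9)
    Update dist[1] = 14
    Update dist[7] = 16
  Visit vertex 4 (distance=10)
    Update dist[7] = 11
  Visit vertex 7 (distance=11)
  Visit vertex 8 (distance=12)
  Visit vertex 1 (distance=14)

Step 3: Shortest path: 6 -> 5 -> 1
Total weight: 9 + 5 = 14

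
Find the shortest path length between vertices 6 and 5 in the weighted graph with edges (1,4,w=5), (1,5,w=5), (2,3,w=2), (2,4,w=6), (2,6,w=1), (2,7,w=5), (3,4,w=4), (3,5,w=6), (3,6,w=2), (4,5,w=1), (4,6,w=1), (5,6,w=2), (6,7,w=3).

Step 1: Build adjacency list with weights:
  1: 4(w=5), 5(w=5)
  2: 3(w=2), 4(w=6), 6(w=1), 7(w=5)
  3: 2(w=2), 4(w=4), 5(w=6), 6(w=2)
  4: 1(w=5), 2(w=6), 3(w=4), 5(w=1), 6(w=1)
  5: 1(w=5), 3(w=6), 4(w=1), 6(w=2)
  6: 2(w=1), 3(w=2), 4(w=1), 5(w=2), 7(w=3)
  7: 2(w=5), 6(w=3)

Step 2: Apply Dijkstra's algorithm from vertex 6:
  Visit vertex 6 (distance=0)
    Update dist[2] = 1
    Update dist[3] = 2
    Update dist[4] = 1
    Update dist[5] = 2
    Update dist[7] = 3
  Visit vertex 2 (distance=1)
  Visit vertex 4 (distance=1)
    Update dist[1] = 6
  Visit vertex 3 (distance=2)
  Visit vertex 5 (distance=2)

Step 3: Shortest path: 6 -> 5
Total weight: 2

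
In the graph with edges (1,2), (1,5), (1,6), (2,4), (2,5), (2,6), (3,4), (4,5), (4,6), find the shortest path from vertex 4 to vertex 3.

Step 1: Build adjacency list:
  1: 2, 5, 6
  2: 1, 4, 5, 6
  3: 4
  4: 2, 3, 5, 6
  5: 1, 2, 4
  6: 1, 2, 4

Step 2: BFS from vertex 4 to find shortest path to 3:
  vertex 2 reached at distance 1
  vertex 3 reached at distance 1

Step 3: Shortest path: 4 -> 3
Path length: 1 edge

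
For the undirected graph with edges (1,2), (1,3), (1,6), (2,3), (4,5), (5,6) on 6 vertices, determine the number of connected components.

Step 1: Build adjacency list from edges:
  1: 2, 3, 6
  2: 1, 3
  3: 1, 2
  4: 5
  5: 4, 6
  6: 1, 5

Step 2: Run BFS/DFS from vertex 1:
  Visited: {1, 2, 3, 6, 5, 4}
  Reached 6 of 6 vertices

Step 3: All 6 vertices reached from vertex 1, so the graph is connected.
Number of connected components: 1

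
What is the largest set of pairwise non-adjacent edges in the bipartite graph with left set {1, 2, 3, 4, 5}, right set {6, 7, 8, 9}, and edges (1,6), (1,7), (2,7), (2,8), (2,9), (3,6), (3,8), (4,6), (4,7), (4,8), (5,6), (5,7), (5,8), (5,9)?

Step 1: List the neighbors of each left vertex:
  1: 6, 7
  2: 7, 8, 9
  3: 6, 8
  4: 6, 7, 8
  5: 6, 7, 8, 9

Step 2: Greedily match left vertices, then look for augmenting paths:
  Match 1 -- 6
  Match 2 -- 7
  Match 3 -- 8
  Match 5 -- 9
  No augmenting path remains.

Step 3: Verify this is maximum:
  Matching size 4 = min(|L|, |R|) = min(5, 4), which is an upper bound, so this matching is maximum.

Maximum matching: {(1,6), (2,7), (3,8), (5,9)}
Size: 4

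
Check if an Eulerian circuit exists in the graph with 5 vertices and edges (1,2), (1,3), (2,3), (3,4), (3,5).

Step 1: Find the degree of each vertex:
  deg(1) = 2
  deg(2) = 2
  deg(3) = 4
  deg(4) = 1
  deg(5) = 1

Step 2: Count vertices with odd degree:
  Odd-degree vertices: 4, 5 (2 total)

Step 3: Apply Euler's theorem:
  - Eulerian circuit exists iff graph is connected and all vertices have even degree
  - Eulerian path exists iff graph is connected and has 0 or 2 odd-degree vertices

Graph is connected with exactly 2 odd-degree vertices (4, 5).
Eulerian path exists (starting and ending at the odd-degree vertices), but no Eulerian circuit.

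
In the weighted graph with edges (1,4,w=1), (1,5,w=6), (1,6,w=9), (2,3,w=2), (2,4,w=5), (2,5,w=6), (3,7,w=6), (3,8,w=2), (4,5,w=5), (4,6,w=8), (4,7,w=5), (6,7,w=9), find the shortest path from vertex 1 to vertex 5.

Step 1: Build adjacency list with weights:
  1: 4(w=1), 5(w=6), 6(w=9)
  2: 3(w=2), 4(w=5), 5(w=6)
  3: 2(w=2), 7(w=6), 8(w=2)
  4: 1(w=1), 2(w=5), 5(w=5), 6(w=8), 7(w=5)
  5: 1(w=6), 2(w=6), 4(w=5)
  6: 1(w=9), 4(w=8), 7(w=9)
  7: 3(w=6), 4(w=5), 6(w=9)
  8: 3(w=2)

Step 2: Apply Dijkstra's algorithm from vertex 1:
  Visit vertex 1 (distance=0)
    Update dist[4] = 1
    Update dist[5] = 6
    Update dist[6] = 9
  Visit vertex 4 (distance=1)
    Update dist[2] = 6
    Update dist[7] = 6
  Visit vertex 2 (distance=6)
    Update dist[3] = 8
  Visit vertex 5 (distance=6)

Step 3: Shortest path: 1 -> 5
Total weight: 6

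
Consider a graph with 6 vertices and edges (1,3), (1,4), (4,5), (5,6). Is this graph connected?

Step 1: Build adjacency list from edges:
  1: 3, 4
  2: (none)
  3: 1
  4: 1, 5
  5: 4, 6
  6: 5

Step 2: Run BFS/DFS from vertex 1:
  Visited: {1, 3, 4, 5, 6}
  Reached 5 of 6 vertices

Step 3: Only 5 of 6 vertices reached. Graph is disconnected.
Connected components: {1, 3, 4, 5, 6}, {2}
Answer: No, the graph is not connected (2 components).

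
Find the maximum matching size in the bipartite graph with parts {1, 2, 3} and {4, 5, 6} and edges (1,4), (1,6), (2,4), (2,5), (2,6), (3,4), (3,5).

Step 1: List the neighbors of each left vertex:
  1: 4, 6
  2: 4, 5, 6
  3: 4, 5

Step 2: Greedily match left vertices, then look for augmenting paths:
  Match 1 -- 6
  Match 2 -- 5
  Match 3 -- 4
  No augmenting path remains.

Step 3: Verify this is maximum:
  Matching size 3 = min(|L|, |R|) = min(3, 3), which is an upper bound, so this matching is maximum.

Maximum matching: {(1,6), (2,5), (3,4)}
Size: 3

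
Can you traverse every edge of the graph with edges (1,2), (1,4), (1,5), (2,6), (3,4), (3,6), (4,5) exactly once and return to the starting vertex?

Step 1: Find the degree of each vertex:
  deg(1) = 3
  deg(2) = 2
  deg(3) = 2
  deg(4) = 3
  deg(5) = 2
  deg(6) = 2

Step 2: Count vertices with odd degree:
  Odd-degree vertices: 1, 4 (2 total)

Step 3: Apply Euler's theorem:
  - Eulerian circuit exists iff graph is connected and all vertices have even degree
  - Eulerian path exists iff graph is connected and has 0 or 2 odd-degree vertices

Graph is connected with exactly 2 odd-degree vertices (1, 4).
Eulerian path exists (starting and ending at the odd-degree vertices), but no Eulerian circuit.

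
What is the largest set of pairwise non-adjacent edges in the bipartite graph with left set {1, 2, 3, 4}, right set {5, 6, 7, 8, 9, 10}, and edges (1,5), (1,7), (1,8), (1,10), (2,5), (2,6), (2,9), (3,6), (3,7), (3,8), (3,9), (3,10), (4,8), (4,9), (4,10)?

Step 1: List the neighbors of each left vertex:
  1: 5, 7, 8, 10
  2: 5, 6, 9
  3: 6, 7, 8, 9, 10
  4: 8, 9, 10

Step 2: Greedily match left vertices, then look for augmenting paths:
  Match 1 -- 5
  Match 2 -- 6
  Match 3 -- 7
  Match 4 -- 8
  No augmenting path remains.

Step 3: Verify this is maximum:
  Matching size 4 = min(|L|, |R|) = min(4, 6), which is an upper bound, so this matching is maximum.

Maximum matching: {(1,5), (2,6), (3,7), (4,8)}
Size: 4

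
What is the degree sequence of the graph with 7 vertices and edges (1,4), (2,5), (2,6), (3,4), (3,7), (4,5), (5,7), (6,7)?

Step 1: Count edges incident to each vertex:
  deg(1) = 1 (neighbors: 4)
  deg(2) = 2 (neighbors: 5, 6)
  deg(3) = 2 (neighbors: 4, 7)
  deg(4) = 3 (neighbors: 1, 3, 5)
  deg(5) = 3 (neighbors: 2, 4, 7)
  deg(6) = 2 (neighbors: 2, 7)
  deg(7) = 3 (neighbors: 3, 5, 6)

Step 2: Sort degrees in non-increasing order:
  Degrees: [1, 2, 2, 3, 3, 2, 3] -> sorted: [3, 3, 3, 2, 2, 2, 1]

Degree sequence: [3, 3, 3, 2, 2, 2, 1]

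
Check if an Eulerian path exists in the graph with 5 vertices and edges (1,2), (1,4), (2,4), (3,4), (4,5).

Step 1: Find the degree of each vertex:
  deg(1) = 2
  deg(2) = 2
  deg(3) = 1
  deg(4) = 4
  deg(5) = 1

Step 2: Count vertices with odd degree:
  Odd-degree vertices: 3, 5 (2 total)

Step 3: Apply Euler's theorem:
  - Eulerian circuit exists iff graph is connected and all vertices have even degree
  - Eulerian path exists iff graph is connected and has 0 or 2 odd-degree vertices

Graph is connected with exactly 2 odd-degree vertices (3, 5).
Eulerian path exists (starting and ending at the odd-degree vertices), but no Eulerian circuit.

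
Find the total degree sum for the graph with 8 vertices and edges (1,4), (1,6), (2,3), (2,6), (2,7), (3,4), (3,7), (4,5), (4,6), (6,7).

Step 1: Count edges incident to each vertex:
  deg(1) = 2 (neighbors: 4, 6)
  deg(2) = 3 (neighbors: 3, 6, 7)
  deg(3) = 3 (neighbors: 2, 4, 7)
  deg(4) = 4 (neighbors: 1, 3, 5, 6)
  deg(5) = 1 (neighbors: 4)
  deg(6) = 4 (neighbors: 1, 2, 4, 7)
  deg(7) = 3 (neighbors: 2, 3, 6)
  deg(8) = 0 (neighbors: none)

Step 2: Sum all degrees:
  2 + 3 + 3 + 4 + 1 + 4 + 3 + 0 = 20

Verification: sum of degrees = 2 * |E| = 2 * 10 = 20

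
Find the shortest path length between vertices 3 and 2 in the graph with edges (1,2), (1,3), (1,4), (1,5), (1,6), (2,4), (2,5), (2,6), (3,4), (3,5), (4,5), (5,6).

Step 1: Build adjacency list:
  1: 2, 3, 4, 5, 6
  2: 1, 4, 5, 6
  3: 1, 4, 5
  4: 1, 2, 3, 5
  5: 1, 2, 3, 4, 6
  6: 1, 2, 5

Step 2: BFS from vertex 3 to find shortest path to 2:
  vertex 1 reached at distance 1
  vertex 4 reached at distance 1
  vertex 5 reached at distance 1
  vertex 2 reached at distance 2

Step 3: Shortest path: 3 -> 5 -> 2
Path length: 2 edges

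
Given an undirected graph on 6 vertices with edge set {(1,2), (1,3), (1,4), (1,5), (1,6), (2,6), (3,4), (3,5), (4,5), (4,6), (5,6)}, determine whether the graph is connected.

Step 1: Build adjacency list from edges:
  1: 2, 3, 4, 5, 6
  2: 1, 6
  3: 1, 4, 5
  4: 1, 3, 5, 6
  5: 1, 3, 4, 6
  6: 1, 2, 4, 5

Step 2: Run BFS/DFS from vertex 1:
  Visited: {1, 2, 3, 4, 5, 6}
  Reached 6 of 6 vertices

Step 3: All 6 vertices reached from vertex 1, so the graph is connected.
Answer: Yes, the graph is connected.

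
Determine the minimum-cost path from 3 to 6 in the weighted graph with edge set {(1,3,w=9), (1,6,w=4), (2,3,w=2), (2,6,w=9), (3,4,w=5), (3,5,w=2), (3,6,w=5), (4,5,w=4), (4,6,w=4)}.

Step 1: Build adjacency list with weights:
  1: 3(w=9), 6(w=4)
  2: 3(w=2), 6(w=9)
  3: 1(w=9), 2(w=2), 4(w=5), 5(w=2), 6(w=5)
  4: 3(w=5), 5(w=4), 6(w=4)
  5: 3(w=2), 4(w=4)
  6: 1(w=4), 2(w=9), 3(w=5), 4(w=4)

Step 2: Apply Dijkstra's algorithm from vertex 3:
  Visit vertex 3 (distance=0)
    Update dist[1] = 9
    Update dist[2] = 2
    Update dist[4] = 5
    Update dist[5] = 2
    Update dist[6] = 5
  Visit vertex 2 (distance=2)
  Visit vertex 5 (distance=2)
  Visit vertex 4 (distance=5)
  Visit vertex 6 (distance=5)

Step 3: Shortest path: 3 -> 6
Total weight: 5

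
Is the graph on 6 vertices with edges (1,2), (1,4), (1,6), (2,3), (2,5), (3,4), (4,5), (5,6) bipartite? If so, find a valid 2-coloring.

Step 1: Attempt 2-coloring using BFS:
  Start at vertex 1, assign color 0
  Color vertex 2 with color 1 (neighbor of 1)
  Color vertex 4 with color 1 (neighbor of 1)
  Color vertex 6 with color 1 (neighbor of 1)
  Color vertex 3 with color 0 (neighbor of 2)
  Color vertex 5 with color 0 (neighbor of 2)

Step 2: 2-coloring succeeded. No conflicts found.
  Set A (color 0): {1, 3, 5}
  Set B (color 1): {2, 4, 6}

The graph is bipartite with partition {1, 3, 5}, {2, 4, 6}.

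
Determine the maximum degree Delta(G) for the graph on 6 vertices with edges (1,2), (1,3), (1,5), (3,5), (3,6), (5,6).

Step 1: Count edges incident to each vertex:
  deg(1) = 3 (neighbors: 2, 3, 5)
  deg(2) = 1 (neighbors: 1)
  deg(3) = 3 (neighbors: 1, 5, 6)
  deg(4) = 0 (neighbors: none)
  deg(5) = 3 (neighbors: 1, 3, 6)
  deg(6) = 2 (neighbors: 3, 5)

Step 2: Find maximum:
  max(3, 1, 3, 0, 3, 2) = 3 (vertex 1)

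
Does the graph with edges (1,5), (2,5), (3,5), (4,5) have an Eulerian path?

Step 1: Find the degree of each vertex:
  deg(1) = 1
  deg(2) = 1
  deg(3) = 1
  deg(4) = 1
  deg(5) = 4

Step 2: Count vertices with odd degree:
  Odd-degree vertices: 1, 2, 3, 4 (4 total)

Step 3: Apply Euler's theorem:
  - Eulerian circuit exists iff graph is connected and all vertices have even degree
  - Eulerian path exists iff graph is connected and has 0 or 2 odd-degree vertices

Graph has 4 odd-degree vertices (need 0 or 2).
Neither Eulerian path nor Eulerian circuit exists.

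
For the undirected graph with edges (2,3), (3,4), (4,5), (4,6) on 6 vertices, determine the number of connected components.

Step 1: Build adjacency list from edges:
  1: (none)
  2: 3
  3: 2, 4
  4: 3, 5, 6
  5: 4
  6: 4

Step 2: Run BFS/DFS from vertex 1:
  Visited: {1}
  Reached 1 of 6 vertices

Step 3: Only 1 of 6 vertices reached. Graph is disconnected.
Connected components: {1}, {2, 3, 4, 5, 6}
Number of connected components: 2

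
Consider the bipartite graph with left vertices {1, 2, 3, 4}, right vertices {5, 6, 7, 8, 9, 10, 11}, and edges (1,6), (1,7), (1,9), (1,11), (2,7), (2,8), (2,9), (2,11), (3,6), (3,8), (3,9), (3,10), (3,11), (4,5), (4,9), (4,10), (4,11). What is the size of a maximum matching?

Step 1: List the neighbors of each left vertex:
  1: 6, 7, 9, 11
  2: 7, 8, 9, 11
  3: 6, 8, 9, 10, 11
  4: 5, 9, 10, 11

Step 2: Greedily match left vertices, then look for augmenting paths:
  Match 1 -- 6
  Match 2 -- 7
  Match 3 -- 8
  Match 4 -- 5
  No augmenting path remains.

Step 3: Verify this is maximum:
  Matching size 4 = min(|L|, |R|) = min(4, 7), which is an upper bound, so this matching is maximum.

Maximum matching: {(1,6), (2,7), (3,8), (4,5)}
Size: 4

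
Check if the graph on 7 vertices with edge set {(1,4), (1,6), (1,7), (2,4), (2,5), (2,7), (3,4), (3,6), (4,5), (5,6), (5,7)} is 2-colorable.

Step 1: Attempt 2-coloring using BFS:
  Start at vertex 1, assign color 0
  Color vertex 4 with color 1 (neighbor of 1)
  Color vertex 6 with color 1 (neighbor of 1)
  Color vertex 7 with color 1 (neighbor of 1)
  Color vertex 2 with color 0 (neighbor of 4)
  Color vertex 3 with color 0 (neighbor of 4)
  Color vertex 5 with color 0 (neighbor of 4)

Step 2: Conflict found! Vertices 2 and 5 are adjacent but have the same color.
This means the graph contains an odd cycle.

The graph is NOT bipartite.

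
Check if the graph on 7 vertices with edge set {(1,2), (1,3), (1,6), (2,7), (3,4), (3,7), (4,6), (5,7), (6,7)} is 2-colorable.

Step 1: Attempt 2-coloring using BFS:
  Start at vertex 1, assign color 0
  Color vertex 2 with color 1 (neighbor of 1)
  Color vertex 3 with color 1 (neighbor of 1)
  Color vertex 6 with color 1 (neighbor of 1)
  Color vertex 7 with color 0 (neighbor of 2)
  Color vertex 4 with color 0 (neighbor of 3)
  Color vertex 5 with color 1 (neighbor of 7)

Step 2: 2-coloring succeeded. No conflicts found.
  Set A (color 0): {1, 4, 7}
  Set B (color 1): {2, 3, 5, 6}

The graph is bipartite with partition {1, 4, 7}, {2, 3, 5, 6}.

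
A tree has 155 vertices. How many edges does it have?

A tree on n vertices always has exactly n - 1 edges.
For n = 155: edges = 155 - 1 = 154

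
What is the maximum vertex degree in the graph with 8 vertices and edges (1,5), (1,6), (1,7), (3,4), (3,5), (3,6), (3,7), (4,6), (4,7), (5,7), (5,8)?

Step 1: Count edges incident to each vertex:
  deg(1) = 3 (neighbors: 5, 6, 7)
  deg(2) = 0 (neighbors: none)
  deg(3) = 4 (neighbors: 4, 5, 6, 7)
  deg(4) = 3 (neighbors: 3, 6, 7)
  deg(5) = 4 (neighbors: 1, 3, 7, 8)
  deg(6) = 3 (neighbors: 1, 3, 4)
  deg(7) = 4 (neighbors: 1, 3, 4, 5)
  deg(8) = 1 (neighbors: 5)

Step 2: Find maximum:
  max(3, 0, 4, 3, 4, 3, 4, 1) = 4 (vertex 3)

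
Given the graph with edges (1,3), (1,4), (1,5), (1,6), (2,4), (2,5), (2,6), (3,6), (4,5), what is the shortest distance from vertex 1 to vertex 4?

Step 1: Build adjacency list:
  1: 3, 4, 5, 6
  2: 4, 5, 6
  3: 1, 6
  4: 1, 2, 5
  5: 1, 2, 4
  6: 1, 2, 3

Step 2: BFS from vertex 1 to find shortest path to 4:
  vertex 3 reached at distance 1
  vertex 4 reached at distance 1

Step 3: Shortest path: 1 -> 4
Path length: 1 edge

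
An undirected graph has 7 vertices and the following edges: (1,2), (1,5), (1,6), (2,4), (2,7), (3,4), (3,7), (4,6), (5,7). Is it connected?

Step 1: Build adjacency list from edges:
  1: 2, 5, 6
  2: 1, 4, 7
  3: 4, 7
  4: 2, 3, 6
  5: 1, 7
  6: 1, 4
  7: 2, 3, 5

Step 2: Run BFS/DFS from vertex 1:
  Visited: {1, 2, 5, 6, 4, 7, 3}
  Reached 7 of 7 vertices

Step 3: All 7 vertices reached from vertex 1, so the graph is connected.
Answer: Yes, the graph is connected.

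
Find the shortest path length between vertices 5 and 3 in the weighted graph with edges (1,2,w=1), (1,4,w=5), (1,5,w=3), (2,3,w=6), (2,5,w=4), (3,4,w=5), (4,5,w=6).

Step 1: Build adjacency list with weights:
  1: 2(w=1), 4(w=5), 5(w=3)
  2: 1(w=1), 3(w=6), 5(w=4)
  3: 2(w=6), 4(w=5)
  4: 1(w=5), 3(w=5), 5(w=6)
  5: 1(w=3), 2(w=4), 4(w=6)

Step 2: Apply Dijkstra's algorithm from vertex 5:
  Visit vertex 5 (distance=0)
    Update dist[1] = 3
    Update dist[2] = 4
    Update dist[4] = 6
  Visit vertex 1 (distance=3)
  Visit vertex 2 (distance=4)
    Update dist[3] = 10
  Visit vertex 4 (distance=6)
  Visit vertex 3 (distance=10)

Step 3: Shortest path: 5 -> 2 -> 3
Total weight: 4 + 6 = 10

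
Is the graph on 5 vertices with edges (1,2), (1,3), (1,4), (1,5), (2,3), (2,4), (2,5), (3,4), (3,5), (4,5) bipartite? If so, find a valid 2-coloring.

Step 1: Attempt 2-coloring using BFS:
  Start at vertex 1, assign color 0
  Color vertex 2 with color 1 (neighbor of 1)
  Color vertex 3 with color 1 (neighbor of 1)
  Color vertex 4 with color 1 (neighbor of 1)
  Color vertex 5 with color 1 (neighbor of 1)

Step 2: Conflict found! Vertices 2 and 3 are adjacent but have the same color.
This means the graph contains an odd cycle.

The graph is NOT bipartite.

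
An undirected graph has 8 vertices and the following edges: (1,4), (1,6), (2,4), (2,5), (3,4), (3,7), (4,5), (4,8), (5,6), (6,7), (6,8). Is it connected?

Step 1: Build adjacency list from edges:
  1: 4, 6
  2: 4, 5
  3: 4, 7
  4: 1, 2, 3, 5, 8
  5: 2, 4, 6
  6: 1, 5, 7, 8
  7: 3, 6
  8: 4, 6

Step 2: Run BFS/DFS from vertex 1:
  Visited: {1, 4, 6, 2, 3, 5, 8, 7}
  Reached 8 of 8 vertices

Step 3: All 8 vertices reached from vertex 1, so the graph is connected.
Answer: Yes, the graph is connected.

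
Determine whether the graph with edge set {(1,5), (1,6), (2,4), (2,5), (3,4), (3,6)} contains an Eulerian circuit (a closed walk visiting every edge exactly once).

Step 1: Find the degree of each vertex:
  deg(1) = 2
  deg(2) = 2
  deg(3) = 2
  deg(4) = 2
  deg(5) = 2
  deg(6) = 2

Step 2: Count vertices with odd degree:
  All vertices have even degree (0 odd-degree vertices)

Step 3: Apply Euler's theorem:
  - Eulerian circuit exists iff graph is connected and all vertices have even degree
  - Eulerian path exists iff graph is connected and has 0 or 2 odd-degree vertices

Graph is connected with 0 odd-degree vertices.
Both Eulerian circuit and Eulerian path exist.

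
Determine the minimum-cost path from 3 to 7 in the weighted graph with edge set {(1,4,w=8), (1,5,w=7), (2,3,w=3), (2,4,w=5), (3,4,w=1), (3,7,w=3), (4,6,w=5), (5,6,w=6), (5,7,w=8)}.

Step 1: Build adjacency list with weights:
  1: 4(w=8), 5(w=7)
  2: 3(w=3), 4(w=5)
  3: 2(w=3), 4(w=1), 7(w=3)
  4: 1(w=8), 2(w=5), 3(w=1), 6(w=5)
  5: 1(w=7), 6(w=6), 7(w=8)
  6: 4(w=5), 5(w=6)
  7: 3(w=3), 5(w=8)

Step 2: Apply Dijkstra's algorithm from vertex 3:
  Visit vertex 3 (distance=0)
    Update dist[2] = 3
    Update dist[4] = 1
    Update dist[7] = 3
  Visit vertex 4 (distance=1)
    Update dist[1] = 9
    Update dist[6] = 6
  Visit vertex 2 (distance=3)
  Visit vertex 7 (distance=3)
    Update dist[5] = 11

Step 3: Shortest path: 3 -> 7
Total weight: 3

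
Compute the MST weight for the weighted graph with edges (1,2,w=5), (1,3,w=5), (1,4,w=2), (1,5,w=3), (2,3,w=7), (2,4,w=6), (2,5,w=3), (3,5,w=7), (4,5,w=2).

Apply Kruskal's algorithm (sort edges by weight, add if no cycle):

Sorted edges by weight:
  (1,4) w=2
  (4,5) w=2
  (1,5) w=3
  (2,5) w=3
  (1,2) w=5
  (1,3) w=5
  (2,4) w=6
  (2,3) w=7
  (3,5) w=7

Add edge (1,4) w=2 -- no cycle. Running total: 2
Add edge (4,5) w=2 -- no cycle. Running total: 4
Skip edge (1,5) w=3 -- would create cycle
Add edge (2,5) w=3 -- no cycle. Running total: 7
Skip edge (1,2) w=5 -- would create cycle
Add edge (1,3) w=5 -- no cycle. Running total: 12

MST edges: (1,4,w=2), (4,5,w=2), (2,5,w=3), (1,3,w=5)
Total MST weight: 2 + 2 + 3 + 5 = 12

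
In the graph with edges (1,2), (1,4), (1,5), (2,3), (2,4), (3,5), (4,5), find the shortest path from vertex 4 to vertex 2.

Step 1: Build adjacency list:
  1: 2, 4, 5
  2: 1, 3, 4
  3: 2, 5
  4: 1, 2, 5
  5: 1, 3, 4

Step 2: BFS from vertex 4 to find shortest path to 2:
  vertex 1 reached at distance 1
  vertex 2 reached at distance 1

Step 3: Shortest path: 4 -> 2
Path length: 1 edge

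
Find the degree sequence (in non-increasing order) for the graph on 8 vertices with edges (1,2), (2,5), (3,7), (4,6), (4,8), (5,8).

Step 1: Count edges incident to each vertex:
  deg(1) = 1 (neighbors: 2)
  deg(2) = 2 (neighbors: 1, 5)
  deg(3) = 1 (neighbors: 7)
  deg(4) = 2 (neighbors: 6, 8)
  deg(5) = 2 (neighbors: 2, 8)
  deg(6) = 1 (neighbors: 4)
  deg(7) = 1 (neighbors: 3)
  deg(8) = 2 (neighbors: 4, 5)

Step 2: Sort degrees in non-increasing order:
  Degrees: [1, 2, 1, 2, 2, 1, 1, 2] -> sorted: [2, 2, 2, 2, 1, 1, 1, 1]

Degree sequence: [2, 2, 2, 2, 1, 1, 1, 1]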